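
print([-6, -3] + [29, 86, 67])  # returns [-6, -3, 29, 86, 67]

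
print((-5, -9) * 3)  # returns (-5, -9, -5, -9, -5, -9)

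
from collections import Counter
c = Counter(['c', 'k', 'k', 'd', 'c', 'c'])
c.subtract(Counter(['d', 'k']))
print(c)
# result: Counter({'c': 3, 'k': 1, 'd': 0})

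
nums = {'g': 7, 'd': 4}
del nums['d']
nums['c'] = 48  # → {'g': 7, 'c': 48}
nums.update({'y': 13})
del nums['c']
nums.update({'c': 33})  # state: {'g': 7, 'y': 13, 'c': 33}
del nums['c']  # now {'g': 7, 'y': 13}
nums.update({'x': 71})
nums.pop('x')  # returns 71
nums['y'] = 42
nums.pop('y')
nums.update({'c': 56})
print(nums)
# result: {'g': 7, 'c': 56}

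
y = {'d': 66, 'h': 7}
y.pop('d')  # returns 66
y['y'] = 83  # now {'h': 7, 'y': 83}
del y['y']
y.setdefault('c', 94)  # 94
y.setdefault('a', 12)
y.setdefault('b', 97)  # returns 97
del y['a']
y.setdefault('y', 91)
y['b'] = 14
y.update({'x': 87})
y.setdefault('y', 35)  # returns 91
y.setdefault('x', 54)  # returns 87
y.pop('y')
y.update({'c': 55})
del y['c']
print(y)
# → {'h': 7, 'b': 14, 'x': 87}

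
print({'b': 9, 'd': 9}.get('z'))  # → None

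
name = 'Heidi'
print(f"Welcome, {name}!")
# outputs Welcome, Heidi!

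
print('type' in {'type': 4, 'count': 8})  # True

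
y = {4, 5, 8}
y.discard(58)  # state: {4, 5, 8}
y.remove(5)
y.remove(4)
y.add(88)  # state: {8, 88}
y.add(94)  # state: {8, 88, 94}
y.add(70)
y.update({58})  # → {8, 58, 70, 88, 94}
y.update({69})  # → {8, 58, 69, 70, 88, 94}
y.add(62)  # {8, 58, 62, 69, 70, 88, 94}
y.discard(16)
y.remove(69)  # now {8, 58, 62, 70, 88, 94}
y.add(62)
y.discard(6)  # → {8, 58, 62, 70, 88, 94}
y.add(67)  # {8, 58, 62, 67, 70, 88, 94}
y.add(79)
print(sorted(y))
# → [8, 58, 62, 67, 70, 79, 88, 94]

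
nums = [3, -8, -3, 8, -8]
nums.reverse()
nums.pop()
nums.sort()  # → [-8, -8, -3, 8]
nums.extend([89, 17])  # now [-8, -8, -3, 8, 89, 17]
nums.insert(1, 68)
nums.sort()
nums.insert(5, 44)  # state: [-8, -8, -3, 8, 17, 44, 68, 89]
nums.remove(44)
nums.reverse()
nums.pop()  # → -8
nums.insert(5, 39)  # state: [89, 68, 17, 8, -3, 39, -8]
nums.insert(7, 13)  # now [89, 68, 17, 8, -3, 39, -8, 13]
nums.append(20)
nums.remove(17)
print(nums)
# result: [89, 68, 8, -3, 39, -8, 13, 20]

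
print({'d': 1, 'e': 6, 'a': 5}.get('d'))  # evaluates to 1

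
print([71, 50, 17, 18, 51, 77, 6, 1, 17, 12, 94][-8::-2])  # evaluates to [18, 50]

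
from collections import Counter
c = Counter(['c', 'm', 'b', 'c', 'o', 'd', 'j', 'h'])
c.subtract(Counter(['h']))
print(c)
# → Counter({'c': 2, 'm': 1, 'b': 1, 'o': 1, 'd': 1, 'j': 1, 'h': 0})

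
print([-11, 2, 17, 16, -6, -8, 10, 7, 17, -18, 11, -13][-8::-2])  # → [-6, 17, -11]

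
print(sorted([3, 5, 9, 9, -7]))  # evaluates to [-7, 3, 5, 9, 9]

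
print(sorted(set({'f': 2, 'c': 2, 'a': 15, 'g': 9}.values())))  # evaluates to [2, 9, 15]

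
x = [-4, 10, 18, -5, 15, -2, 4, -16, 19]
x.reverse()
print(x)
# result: [19, -16, 4, -2, 15, -5, 18, 10, -4]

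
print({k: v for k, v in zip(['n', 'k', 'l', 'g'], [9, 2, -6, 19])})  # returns {'n': 9, 'k': 2, 'l': -6, 'g': 19}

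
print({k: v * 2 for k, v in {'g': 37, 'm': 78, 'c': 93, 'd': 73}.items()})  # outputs {'g': 74, 'm': 156, 'c': 186, 'd': 146}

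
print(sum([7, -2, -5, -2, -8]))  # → -10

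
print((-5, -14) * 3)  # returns (-5, -14, -5, -14, -5, -14)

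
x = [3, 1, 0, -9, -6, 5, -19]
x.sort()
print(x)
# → [-19, -9, -6, 0, 1, 3, 5]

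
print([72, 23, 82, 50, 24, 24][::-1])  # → [24, 24, 50, 82, 23, 72]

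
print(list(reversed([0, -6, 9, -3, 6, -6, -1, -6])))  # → [-6, -1, -6, 6, -3, 9, -6, 0]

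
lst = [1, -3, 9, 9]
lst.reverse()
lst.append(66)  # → [9, 9, -3, 1, 66]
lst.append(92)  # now [9, 9, -3, 1, 66, 92]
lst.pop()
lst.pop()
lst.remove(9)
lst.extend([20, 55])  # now [9, -3, 1, 20, 55]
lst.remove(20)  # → [9, -3, 1, 55]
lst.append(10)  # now [9, -3, 1, 55, 10]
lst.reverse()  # [10, 55, 1, -3, 9]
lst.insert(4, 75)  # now [10, 55, 1, -3, 75, 9]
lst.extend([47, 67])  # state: [10, 55, 1, -3, 75, 9, 47, 67]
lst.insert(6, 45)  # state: [10, 55, 1, -3, 75, 9, 45, 47, 67]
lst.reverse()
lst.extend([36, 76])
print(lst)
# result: [67, 47, 45, 9, 75, -3, 1, 55, 10, 36, 76]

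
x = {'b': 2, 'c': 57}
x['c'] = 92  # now {'b': 2, 'c': 92}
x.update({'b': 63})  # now {'b': 63, 'c': 92}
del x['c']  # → {'b': 63}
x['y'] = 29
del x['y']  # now {'b': 63}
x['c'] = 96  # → {'b': 63, 'c': 96}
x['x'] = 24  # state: {'b': 63, 'c': 96, 'x': 24}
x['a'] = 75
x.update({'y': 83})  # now {'b': 63, 'c': 96, 'x': 24, 'a': 75, 'y': 83}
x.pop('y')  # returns 83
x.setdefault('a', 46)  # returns 75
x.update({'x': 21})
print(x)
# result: {'b': 63, 'c': 96, 'x': 21, 'a': 75}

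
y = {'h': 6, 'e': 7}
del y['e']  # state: {'h': 6}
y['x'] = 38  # {'h': 6, 'x': 38}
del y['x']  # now {'h': 6}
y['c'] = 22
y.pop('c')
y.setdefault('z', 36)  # 36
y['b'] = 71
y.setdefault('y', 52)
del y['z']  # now {'h': 6, 'b': 71, 'y': 52}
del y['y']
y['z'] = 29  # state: {'h': 6, 'b': 71, 'z': 29}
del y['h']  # {'b': 71, 'z': 29}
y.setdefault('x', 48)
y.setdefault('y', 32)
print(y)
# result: {'b': 71, 'z': 29, 'x': 48, 'y': 32}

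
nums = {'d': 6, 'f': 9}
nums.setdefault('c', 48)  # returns 48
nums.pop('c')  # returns 48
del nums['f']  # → {'d': 6}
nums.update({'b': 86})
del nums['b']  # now {'d': 6}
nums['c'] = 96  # {'d': 6, 'c': 96}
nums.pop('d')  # 6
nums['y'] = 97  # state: {'c': 96, 'y': 97}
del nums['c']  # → {'y': 97}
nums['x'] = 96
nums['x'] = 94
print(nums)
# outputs {'y': 97, 'x': 94}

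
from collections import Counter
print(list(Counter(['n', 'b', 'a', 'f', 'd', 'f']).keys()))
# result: ['n', 'b', 'a', 'f', 'd']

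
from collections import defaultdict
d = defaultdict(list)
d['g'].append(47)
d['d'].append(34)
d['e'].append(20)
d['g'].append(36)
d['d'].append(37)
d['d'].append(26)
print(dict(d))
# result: {'g': [47, 36], 'd': [34, 37, 26], 'e': [20]}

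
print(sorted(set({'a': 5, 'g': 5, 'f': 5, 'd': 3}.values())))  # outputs [3, 5]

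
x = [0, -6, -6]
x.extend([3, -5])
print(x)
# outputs [0, -6, -6, 3, -5]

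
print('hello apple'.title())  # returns Hello Apple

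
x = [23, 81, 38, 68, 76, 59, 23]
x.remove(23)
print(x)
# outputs [81, 38, 68, 76, 59, 23]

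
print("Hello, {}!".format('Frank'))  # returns Hello, Frank!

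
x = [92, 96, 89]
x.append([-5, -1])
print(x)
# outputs [92, 96, 89, [-5, -1]]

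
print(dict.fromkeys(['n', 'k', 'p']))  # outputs {'n': None, 'k': None, 'p': None}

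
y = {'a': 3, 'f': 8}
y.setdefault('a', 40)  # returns 3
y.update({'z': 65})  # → {'a': 3, 'f': 8, 'z': 65}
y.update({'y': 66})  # {'a': 3, 'f': 8, 'z': 65, 'y': 66}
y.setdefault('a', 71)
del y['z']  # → {'a': 3, 'f': 8, 'y': 66}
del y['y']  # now {'a': 3, 'f': 8}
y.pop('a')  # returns 3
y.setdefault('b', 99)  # 99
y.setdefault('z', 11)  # 11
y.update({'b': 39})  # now {'f': 8, 'b': 39, 'z': 11}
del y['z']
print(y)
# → {'f': 8, 'b': 39}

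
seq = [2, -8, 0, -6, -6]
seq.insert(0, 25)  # [25, 2, -8, 0, -6, -6]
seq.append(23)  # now [25, 2, -8, 0, -6, -6, 23]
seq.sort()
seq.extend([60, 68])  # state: [-8, -6, -6, 0, 2, 23, 25, 60, 68]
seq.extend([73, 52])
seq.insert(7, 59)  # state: [-8, -6, -6, 0, 2, 23, 25, 59, 60, 68, 73, 52]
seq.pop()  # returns 52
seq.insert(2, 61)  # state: [-8, -6, 61, -6, 0, 2, 23, 25, 59, 60, 68, 73]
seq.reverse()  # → [73, 68, 60, 59, 25, 23, 2, 0, -6, 61, -6, -8]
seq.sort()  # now [-8, -6, -6, 0, 2, 23, 25, 59, 60, 61, 68, 73]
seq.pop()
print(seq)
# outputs [-8, -6, -6, 0, 2, 23, 25, 59, 60, 61, 68]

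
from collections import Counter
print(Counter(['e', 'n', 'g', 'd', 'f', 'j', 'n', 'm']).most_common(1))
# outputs [('n', 2)]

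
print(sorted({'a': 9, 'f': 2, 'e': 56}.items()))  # [('a', 9), ('e', 56), ('f', 2)]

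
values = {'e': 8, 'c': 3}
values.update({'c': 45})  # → {'e': 8, 'c': 45}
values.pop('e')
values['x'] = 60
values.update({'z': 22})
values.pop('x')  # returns 60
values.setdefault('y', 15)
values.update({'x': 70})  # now {'c': 45, 'z': 22, 'y': 15, 'x': 70}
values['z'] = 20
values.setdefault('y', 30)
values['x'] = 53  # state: {'c': 45, 'z': 20, 'y': 15, 'x': 53}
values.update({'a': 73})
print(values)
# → {'c': 45, 'z': 20, 'y': 15, 'x': 53, 'a': 73}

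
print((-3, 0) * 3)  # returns (-3, 0, -3, 0, -3, 0)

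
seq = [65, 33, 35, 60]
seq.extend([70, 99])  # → [65, 33, 35, 60, 70, 99]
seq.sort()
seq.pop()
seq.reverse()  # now [70, 65, 60, 35, 33]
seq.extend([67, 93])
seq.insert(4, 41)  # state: [70, 65, 60, 35, 41, 33, 67, 93]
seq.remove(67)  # [70, 65, 60, 35, 41, 33, 93]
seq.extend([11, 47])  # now [70, 65, 60, 35, 41, 33, 93, 11, 47]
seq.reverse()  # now [47, 11, 93, 33, 41, 35, 60, 65, 70]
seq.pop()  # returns 70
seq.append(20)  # [47, 11, 93, 33, 41, 35, 60, 65, 20]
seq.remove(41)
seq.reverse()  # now [20, 65, 60, 35, 33, 93, 11, 47]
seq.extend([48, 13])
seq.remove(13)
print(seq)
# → [20, 65, 60, 35, 33, 93, 11, 47, 48]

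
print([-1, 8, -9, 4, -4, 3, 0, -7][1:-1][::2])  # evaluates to [8, 4, 3]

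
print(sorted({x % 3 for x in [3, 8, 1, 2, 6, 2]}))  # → [0, 1, 2]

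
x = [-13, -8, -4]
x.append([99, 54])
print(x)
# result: [-13, -8, -4, [99, 54]]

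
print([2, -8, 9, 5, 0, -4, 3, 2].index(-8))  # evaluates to 1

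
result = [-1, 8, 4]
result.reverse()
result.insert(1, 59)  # [4, 59, 8, -1]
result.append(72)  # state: [4, 59, 8, -1, 72]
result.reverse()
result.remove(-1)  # [72, 8, 59, 4]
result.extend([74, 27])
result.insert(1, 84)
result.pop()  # 27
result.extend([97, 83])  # [72, 84, 8, 59, 4, 74, 97, 83]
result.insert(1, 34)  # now [72, 34, 84, 8, 59, 4, 74, 97, 83]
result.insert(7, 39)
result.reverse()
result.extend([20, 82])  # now [83, 97, 39, 74, 4, 59, 8, 84, 34, 72, 20, 82]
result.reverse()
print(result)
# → [82, 20, 72, 34, 84, 8, 59, 4, 74, 39, 97, 83]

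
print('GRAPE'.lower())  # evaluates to grape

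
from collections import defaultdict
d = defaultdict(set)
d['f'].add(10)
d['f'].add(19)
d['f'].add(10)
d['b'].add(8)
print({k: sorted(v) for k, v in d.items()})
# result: {'f': [10, 19], 'b': [8]}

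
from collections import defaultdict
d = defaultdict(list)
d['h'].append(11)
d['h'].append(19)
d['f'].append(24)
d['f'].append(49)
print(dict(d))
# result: {'h': [11, 19], 'f': [24, 49]}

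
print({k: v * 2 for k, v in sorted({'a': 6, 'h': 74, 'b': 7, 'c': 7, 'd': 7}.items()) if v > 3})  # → {'a': 12, 'b': 14, 'c': 14, 'd': 14, 'h': 148}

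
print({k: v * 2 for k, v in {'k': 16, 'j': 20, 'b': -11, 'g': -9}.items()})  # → {'k': 32, 'j': 40, 'b': -22, 'g': -18}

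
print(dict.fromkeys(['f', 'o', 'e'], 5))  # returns {'f': 5, 'o': 5, 'e': 5}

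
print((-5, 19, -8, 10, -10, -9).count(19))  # 1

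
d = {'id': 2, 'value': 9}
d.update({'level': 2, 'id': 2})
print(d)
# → {'id': 2, 'value': 9, 'level': 2}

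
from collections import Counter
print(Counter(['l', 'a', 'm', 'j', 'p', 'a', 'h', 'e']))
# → Counter({'a': 2, 'l': 1, 'm': 1, 'j': 1, 'p': 1, 'h': 1, 'e': 1})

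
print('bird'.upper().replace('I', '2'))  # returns B2RD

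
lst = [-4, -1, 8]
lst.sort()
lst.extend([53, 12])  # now [-4, -1, 8, 53, 12]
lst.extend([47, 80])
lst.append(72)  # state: [-4, -1, 8, 53, 12, 47, 80, 72]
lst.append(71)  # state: [-4, -1, 8, 53, 12, 47, 80, 72, 71]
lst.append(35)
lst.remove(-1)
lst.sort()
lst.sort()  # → [-4, 8, 12, 35, 47, 53, 71, 72, 80]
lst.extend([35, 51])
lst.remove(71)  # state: [-4, 8, 12, 35, 47, 53, 72, 80, 35, 51]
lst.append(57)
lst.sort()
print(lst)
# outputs [-4, 8, 12, 35, 35, 47, 51, 53, 57, 72, 80]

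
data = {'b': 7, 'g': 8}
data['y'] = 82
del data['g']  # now {'b': 7, 'y': 82}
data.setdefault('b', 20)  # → 7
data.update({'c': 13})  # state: {'b': 7, 'y': 82, 'c': 13}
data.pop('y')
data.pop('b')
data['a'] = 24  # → {'c': 13, 'a': 24}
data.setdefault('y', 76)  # 76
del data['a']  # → {'c': 13, 'y': 76}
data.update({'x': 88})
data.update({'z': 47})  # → {'c': 13, 'y': 76, 'x': 88, 'z': 47}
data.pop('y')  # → 76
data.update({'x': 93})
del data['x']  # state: {'c': 13, 'z': 47}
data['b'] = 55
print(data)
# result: {'c': 13, 'z': 47, 'b': 55}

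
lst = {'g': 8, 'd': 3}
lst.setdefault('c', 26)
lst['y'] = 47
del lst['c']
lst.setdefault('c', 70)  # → 70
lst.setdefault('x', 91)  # 91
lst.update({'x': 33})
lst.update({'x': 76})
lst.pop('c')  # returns 70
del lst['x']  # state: {'g': 8, 'd': 3, 'y': 47}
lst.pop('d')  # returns 3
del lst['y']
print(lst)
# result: {'g': 8}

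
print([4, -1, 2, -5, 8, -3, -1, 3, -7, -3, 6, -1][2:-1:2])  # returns [2, 8, -1, -7, 6]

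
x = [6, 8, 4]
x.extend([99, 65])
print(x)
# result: [6, 8, 4, 99, 65]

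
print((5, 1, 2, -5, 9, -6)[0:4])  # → (5, 1, 2, -5)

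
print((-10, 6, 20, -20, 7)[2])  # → 20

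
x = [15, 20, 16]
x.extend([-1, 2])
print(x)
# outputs [15, 20, 16, -1, 2]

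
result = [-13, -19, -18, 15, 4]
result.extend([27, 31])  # [-13, -19, -18, 15, 4, 27, 31]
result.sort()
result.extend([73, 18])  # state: [-19, -18, -13, 4, 15, 27, 31, 73, 18]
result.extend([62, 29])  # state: [-19, -18, -13, 4, 15, 27, 31, 73, 18, 62, 29]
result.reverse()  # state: [29, 62, 18, 73, 31, 27, 15, 4, -13, -18, -19]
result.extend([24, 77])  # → [29, 62, 18, 73, 31, 27, 15, 4, -13, -18, -19, 24, 77]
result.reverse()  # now [77, 24, -19, -18, -13, 4, 15, 27, 31, 73, 18, 62, 29]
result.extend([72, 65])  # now [77, 24, -19, -18, -13, 4, 15, 27, 31, 73, 18, 62, 29, 72, 65]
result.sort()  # [-19, -18, -13, 4, 15, 18, 24, 27, 29, 31, 62, 65, 72, 73, 77]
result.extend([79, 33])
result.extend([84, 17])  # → [-19, -18, -13, 4, 15, 18, 24, 27, 29, 31, 62, 65, 72, 73, 77, 79, 33, 84, 17]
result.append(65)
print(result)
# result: [-19, -18, -13, 4, 15, 18, 24, 27, 29, 31, 62, 65, 72, 73, 77, 79, 33, 84, 17, 65]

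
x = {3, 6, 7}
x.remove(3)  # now {6, 7}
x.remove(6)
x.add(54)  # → {7, 54}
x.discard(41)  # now {7, 54}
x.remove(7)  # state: {54}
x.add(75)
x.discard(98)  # {54, 75}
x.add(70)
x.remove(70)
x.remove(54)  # {75}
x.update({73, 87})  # {73, 75, 87}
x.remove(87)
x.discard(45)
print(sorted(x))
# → [73, 75]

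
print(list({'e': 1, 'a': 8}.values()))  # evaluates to [1, 8]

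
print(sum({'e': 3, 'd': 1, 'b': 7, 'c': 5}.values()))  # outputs 16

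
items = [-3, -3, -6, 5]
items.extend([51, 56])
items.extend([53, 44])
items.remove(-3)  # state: [-3, -6, 5, 51, 56, 53, 44]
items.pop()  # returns 44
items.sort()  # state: [-6, -3, 5, 51, 53, 56]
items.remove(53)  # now [-6, -3, 5, 51, 56]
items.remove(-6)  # [-3, 5, 51, 56]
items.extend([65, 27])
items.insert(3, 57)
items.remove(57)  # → [-3, 5, 51, 56, 65, 27]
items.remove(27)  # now [-3, 5, 51, 56, 65]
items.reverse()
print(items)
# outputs [65, 56, 51, 5, -3]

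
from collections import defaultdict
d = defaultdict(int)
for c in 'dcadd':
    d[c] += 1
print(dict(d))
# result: {'d': 3, 'c': 1, 'a': 1}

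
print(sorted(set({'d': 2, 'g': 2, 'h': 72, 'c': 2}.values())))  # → [2, 72]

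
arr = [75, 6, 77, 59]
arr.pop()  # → 59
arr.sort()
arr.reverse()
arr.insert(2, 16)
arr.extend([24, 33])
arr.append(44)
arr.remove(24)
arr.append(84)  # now [77, 75, 16, 6, 33, 44, 84]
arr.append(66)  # [77, 75, 16, 6, 33, 44, 84, 66]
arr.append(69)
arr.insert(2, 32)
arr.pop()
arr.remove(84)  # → [77, 75, 32, 16, 6, 33, 44, 66]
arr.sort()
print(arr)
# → [6, 16, 32, 33, 44, 66, 75, 77]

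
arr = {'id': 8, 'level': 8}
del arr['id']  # {'level': 8}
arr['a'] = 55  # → {'level': 8, 'a': 55}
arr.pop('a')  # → 55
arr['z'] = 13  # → {'level': 8, 'z': 13}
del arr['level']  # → {'z': 13}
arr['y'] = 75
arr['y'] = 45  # {'z': 13, 'y': 45}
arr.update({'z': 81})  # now {'z': 81, 'y': 45}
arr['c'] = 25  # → {'z': 81, 'y': 45, 'c': 25}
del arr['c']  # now {'z': 81, 'y': 45}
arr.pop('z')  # 81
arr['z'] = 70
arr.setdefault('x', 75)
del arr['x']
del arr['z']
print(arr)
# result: {'y': 45}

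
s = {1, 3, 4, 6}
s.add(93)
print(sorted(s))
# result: [1, 3, 4, 6, 93]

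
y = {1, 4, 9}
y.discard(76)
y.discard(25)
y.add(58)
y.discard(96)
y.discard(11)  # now {1, 4, 9, 58}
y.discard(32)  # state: {1, 4, 9, 58}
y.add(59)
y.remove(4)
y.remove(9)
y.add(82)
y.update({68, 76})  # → {1, 58, 59, 68, 76, 82}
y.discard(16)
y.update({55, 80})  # {1, 55, 58, 59, 68, 76, 80, 82}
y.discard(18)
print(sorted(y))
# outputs [1, 55, 58, 59, 68, 76, 80, 82]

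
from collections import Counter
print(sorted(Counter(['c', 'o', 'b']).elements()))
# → ['b', 'c', 'o']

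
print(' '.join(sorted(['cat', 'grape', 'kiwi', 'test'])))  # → cat grape kiwi test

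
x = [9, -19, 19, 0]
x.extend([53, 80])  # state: [9, -19, 19, 0, 53, 80]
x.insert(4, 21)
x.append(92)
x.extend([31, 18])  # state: [9, -19, 19, 0, 21, 53, 80, 92, 31, 18]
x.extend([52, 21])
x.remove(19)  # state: [9, -19, 0, 21, 53, 80, 92, 31, 18, 52, 21]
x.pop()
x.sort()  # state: [-19, 0, 9, 18, 21, 31, 52, 53, 80, 92]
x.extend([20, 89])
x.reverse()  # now [89, 20, 92, 80, 53, 52, 31, 21, 18, 9, 0, -19]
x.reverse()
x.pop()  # 89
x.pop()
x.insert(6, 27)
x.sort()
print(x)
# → [-19, 0, 9, 18, 21, 27, 31, 52, 53, 80, 92]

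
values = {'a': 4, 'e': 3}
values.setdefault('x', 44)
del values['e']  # {'a': 4, 'x': 44}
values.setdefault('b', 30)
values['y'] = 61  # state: {'a': 4, 'x': 44, 'b': 30, 'y': 61}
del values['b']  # {'a': 4, 'x': 44, 'y': 61}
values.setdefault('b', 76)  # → 76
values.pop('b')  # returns 76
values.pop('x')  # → 44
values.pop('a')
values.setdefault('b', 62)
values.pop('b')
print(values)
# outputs {'y': 61}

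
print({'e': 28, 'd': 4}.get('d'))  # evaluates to 4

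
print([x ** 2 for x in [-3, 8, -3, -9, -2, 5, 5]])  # [9, 64, 9, 81, 4, 25, 25]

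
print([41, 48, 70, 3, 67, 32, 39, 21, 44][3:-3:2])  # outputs [3, 32]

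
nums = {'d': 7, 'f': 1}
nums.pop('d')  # 7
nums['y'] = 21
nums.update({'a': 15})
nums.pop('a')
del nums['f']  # {'y': 21}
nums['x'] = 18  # {'y': 21, 'x': 18}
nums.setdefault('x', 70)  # 18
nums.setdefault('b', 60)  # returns 60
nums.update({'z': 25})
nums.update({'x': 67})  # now {'y': 21, 'x': 67, 'b': 60, 'z': 25}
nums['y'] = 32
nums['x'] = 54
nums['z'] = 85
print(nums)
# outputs {'y': 32, 'x': 54, 'b': 60, 'z': 85}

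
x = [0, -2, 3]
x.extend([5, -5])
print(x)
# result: [0, -2, 3, 5, -5]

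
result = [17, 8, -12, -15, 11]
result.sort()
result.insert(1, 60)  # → [-15, 60, -12, 8, 11, 17]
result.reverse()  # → [17, 11, 8, -12, 60, -15]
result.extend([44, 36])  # [17, 11, 8, -12, 60, -15, 44, 36]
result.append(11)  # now [17, 11, 8, -12, 60, -15, 44, 36, 11]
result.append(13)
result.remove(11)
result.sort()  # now [-15, -12, 8, 11, 13, 17, 36, 44, 60]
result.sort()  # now [-15, -12, 8, 11, 13, 17, 36, 44, 60]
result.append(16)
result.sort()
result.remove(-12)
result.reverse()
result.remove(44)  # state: [60, 36, 17, 16, 13, 11, 8, -15]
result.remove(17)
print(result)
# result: [60, 36, 16, 13, 11, 8, -15]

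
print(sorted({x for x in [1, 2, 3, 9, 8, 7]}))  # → [1, 2, 3, 7, 8, 9]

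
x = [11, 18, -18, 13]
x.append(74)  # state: [11, 18, -18, 13, 74]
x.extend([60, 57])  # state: [11, 18, -18, 13, 74, 60, 57]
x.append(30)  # [11, 18, -18, 13, 74, 60, 57, 30]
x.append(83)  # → [11, 18, -18, 13, 74, 60, 57, 30, 83]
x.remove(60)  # [11, 18, -18, 13, 74, 57, 30, 83]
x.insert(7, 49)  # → [11, 18, -18, 13, 74, 57, 30, 49, 83]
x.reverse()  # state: [83, 49, 30, 57, 74, 13, -18, 18, 11]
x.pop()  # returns 11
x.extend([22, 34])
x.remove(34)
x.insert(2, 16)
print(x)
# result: [83, 49, 16, 30, 57, 74, 13, -18, 18, 22]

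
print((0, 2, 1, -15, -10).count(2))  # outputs 1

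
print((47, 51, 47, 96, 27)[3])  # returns 96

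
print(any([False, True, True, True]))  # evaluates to True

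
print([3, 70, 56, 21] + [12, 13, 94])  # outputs [3, 70, 56, 21, 12, 13, 94]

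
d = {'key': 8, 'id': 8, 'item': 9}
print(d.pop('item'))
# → 9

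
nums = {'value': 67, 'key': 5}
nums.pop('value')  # 67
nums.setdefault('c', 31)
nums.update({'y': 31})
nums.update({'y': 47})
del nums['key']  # {'c': 31, 'y': 47}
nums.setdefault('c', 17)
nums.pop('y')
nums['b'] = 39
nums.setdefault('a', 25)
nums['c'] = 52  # {'c': 52, 'b': 39, 'a': 25}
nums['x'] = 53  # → {'c': 52, 'b': 39, 'a': 25, 'x': 53}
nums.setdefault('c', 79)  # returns 52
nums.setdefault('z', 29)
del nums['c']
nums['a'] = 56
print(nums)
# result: {'b': 39, 'a': 56, 'x': 53, 'z': 29}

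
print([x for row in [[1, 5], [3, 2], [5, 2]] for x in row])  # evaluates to [1, 5, 3, 2, 5, 2]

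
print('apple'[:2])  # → ap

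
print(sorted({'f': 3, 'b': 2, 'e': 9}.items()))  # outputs [('b', 2), ('e', 9), ('f', 3)]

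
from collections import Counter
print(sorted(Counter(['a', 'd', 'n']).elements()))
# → ['a', 'd', 'n']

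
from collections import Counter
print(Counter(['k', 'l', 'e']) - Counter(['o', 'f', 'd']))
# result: Counter({'k': 1, 'l': 1, 'e': 1})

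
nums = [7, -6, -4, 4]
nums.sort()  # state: [-6, -4, 4, 7]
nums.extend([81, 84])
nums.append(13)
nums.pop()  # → 13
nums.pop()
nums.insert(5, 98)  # [-6, -4, 4, 7, 81, 98]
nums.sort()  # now [-6, -4, 4, 7, 81, 98]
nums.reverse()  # [98, 81, 7, 4, -4, -6]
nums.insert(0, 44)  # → [44, 98, 81, 7, 4, -4, -6]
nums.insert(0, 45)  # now [45, 44, 98, 81, 7, 4, -4, -6]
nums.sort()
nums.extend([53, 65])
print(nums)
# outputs [-6, -4, 4, 7, 44, 45, 81, 98, 53, 65]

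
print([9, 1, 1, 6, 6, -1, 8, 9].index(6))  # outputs 3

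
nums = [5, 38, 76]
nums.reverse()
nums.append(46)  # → [76, 38, 5, 46]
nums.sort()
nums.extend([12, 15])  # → [5, 38, 46, 76, 12, 15]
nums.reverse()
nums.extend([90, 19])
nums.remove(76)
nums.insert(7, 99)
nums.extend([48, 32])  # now [15, 12, 46, 38, 5, 90, 19, 99, 48, 32]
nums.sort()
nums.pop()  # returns 99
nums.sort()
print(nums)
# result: [5, 12, 15, 19, 32, 38, 46, 48, 90]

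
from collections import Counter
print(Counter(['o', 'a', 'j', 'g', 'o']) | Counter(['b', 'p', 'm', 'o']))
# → Counter({'o': 2, 'a': 1, 'j': 1, 'g': 1, 'b': 1, 'p': 1, 'm': 1})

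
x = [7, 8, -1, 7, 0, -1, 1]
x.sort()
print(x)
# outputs [-1, -1, 0, 1, 7, 7, 8]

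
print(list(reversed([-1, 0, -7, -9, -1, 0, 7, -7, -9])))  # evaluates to [-9, -7, 7, 0, -1, -9, -7, 0, -1]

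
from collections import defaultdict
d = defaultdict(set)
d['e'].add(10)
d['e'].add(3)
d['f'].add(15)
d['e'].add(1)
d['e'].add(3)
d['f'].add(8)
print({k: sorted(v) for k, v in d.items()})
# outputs {'e': [1, 3, 10], 'f': [8, 15]}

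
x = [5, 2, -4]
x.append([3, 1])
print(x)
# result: [5, 2, -4, [3, 1]]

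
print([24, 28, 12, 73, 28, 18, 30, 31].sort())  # None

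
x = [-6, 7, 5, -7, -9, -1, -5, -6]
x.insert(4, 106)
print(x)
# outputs [-6, 7, 5, -7, 106, -9, -1, -5, -6]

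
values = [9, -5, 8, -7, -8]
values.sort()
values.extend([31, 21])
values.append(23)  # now [-8, -7, -5, 8, 9, 31, 21, 23]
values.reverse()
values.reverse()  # [-8, -7, -5, 8, 9, 31, 21, 23]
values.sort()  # [-8, -7, -5, 8, 9, 21, 23, 31]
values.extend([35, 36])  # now [-8, -7, -5, 8, 9, 21, 23, 31, 35, 36]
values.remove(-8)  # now [-7, -5, 8, 9, 21, 23, 31, 35, 36]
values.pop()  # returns 36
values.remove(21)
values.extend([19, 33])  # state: [-7, -5, 8, 9, 23, 31, 35, 19, 33]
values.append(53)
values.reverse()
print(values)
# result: [53, 33, 19, 35, 31, 23, 9, 8, -5, -7]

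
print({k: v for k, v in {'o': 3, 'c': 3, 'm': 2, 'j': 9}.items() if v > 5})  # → {'j': 9}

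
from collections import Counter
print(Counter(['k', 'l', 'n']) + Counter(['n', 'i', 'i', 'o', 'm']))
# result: Counter({'n': 2, 'i': 2, 'k': 1, 'l': 1, 'o': 1, 'm': 1})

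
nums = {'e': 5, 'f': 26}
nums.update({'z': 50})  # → {'e': 5, 'f': 26, 'z': 50}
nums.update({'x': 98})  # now {'e': 5, 'f': 26, 'z': 50, 'x': 98}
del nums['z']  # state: {'e': 5, 'f': 26, 'x': 98}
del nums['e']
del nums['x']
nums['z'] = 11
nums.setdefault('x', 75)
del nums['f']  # {'z': 11, 'x': 75}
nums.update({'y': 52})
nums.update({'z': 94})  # {'z': 94, 'x': 75, 'y': 52}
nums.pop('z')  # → 94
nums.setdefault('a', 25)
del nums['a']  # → {'x': 75, 'y': 52}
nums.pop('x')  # 75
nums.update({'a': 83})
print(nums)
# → {'y': 52, 'a': 83}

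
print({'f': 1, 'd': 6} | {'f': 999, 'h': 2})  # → {'f': 999, 'd': 6, 'h': 2}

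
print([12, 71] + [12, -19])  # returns [12, 71, 12, -19]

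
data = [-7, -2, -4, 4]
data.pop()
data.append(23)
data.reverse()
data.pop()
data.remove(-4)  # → [23, -2]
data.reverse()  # [-2, 23]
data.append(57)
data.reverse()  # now [57, 23, -2]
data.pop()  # -2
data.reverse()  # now [23, 57]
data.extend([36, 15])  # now [23, 57, 36, 15]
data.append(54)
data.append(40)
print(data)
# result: [23, 57, 36, 15, 54, 40]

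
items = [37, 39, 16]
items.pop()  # 16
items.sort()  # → [37, 39]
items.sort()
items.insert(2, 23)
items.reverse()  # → [23, 39, 37]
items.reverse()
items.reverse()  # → [23, 39, 37]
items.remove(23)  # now [39, 37]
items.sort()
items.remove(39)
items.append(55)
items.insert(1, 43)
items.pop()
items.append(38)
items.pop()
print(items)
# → [37, 43]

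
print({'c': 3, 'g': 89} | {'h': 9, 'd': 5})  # {'c': 3, 'g': 89, 'h': 9, 'd': 5}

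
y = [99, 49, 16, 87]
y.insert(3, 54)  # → [99, 49, 16, 54, 87]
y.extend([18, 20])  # [99, 49, 16, 54, 87, 18, 20]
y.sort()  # [16, 18, 20, 49, 54, 87, 99]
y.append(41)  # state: [16, 18, 20, 49, 54, 87, 99, 41]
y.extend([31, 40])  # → [16, 18, 20, 49, 54, 87, 99, 41, 31, 40]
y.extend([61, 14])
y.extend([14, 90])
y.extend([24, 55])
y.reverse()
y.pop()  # 16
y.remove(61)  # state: [55, 24, 90, 14, 14, 40, 31, 41, 99, 87, 54, 49, 20, 18]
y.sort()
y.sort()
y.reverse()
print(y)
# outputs [99, 90, 87, 55, 54, 49, 41, 40, 31, 24, 20, 18, 14, 14]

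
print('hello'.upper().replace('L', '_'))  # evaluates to HE__O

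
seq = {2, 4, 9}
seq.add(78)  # {2, 4, 9, 78}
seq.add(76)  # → {2, 4, 9, 76, 78}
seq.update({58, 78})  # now {2, 4, 9, 58, 76, 78}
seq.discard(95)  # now {2, 4, 9, 58, 76, 78}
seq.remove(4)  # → {2, 9, 58, 76, 78}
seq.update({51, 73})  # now {2, 9, 51, 58, 73, 76, 78}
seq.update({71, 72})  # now {2, 9, 51, 58, 71, 72, 73, 76, 78}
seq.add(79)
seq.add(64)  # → {2, 9, 51, 58, 64, 71, 72, 73, 76, 78, 79}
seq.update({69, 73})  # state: {2, 9, 51, 58, 64, 69, 71, 72, 73, 76, 78, 79}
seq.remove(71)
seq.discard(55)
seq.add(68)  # {2, 9, 51, 58, 64, 68, 69, 72, 73, 76, 78, 79}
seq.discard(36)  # {2, 9, 51, 58, 64, 68, 69, 72, 73, 76, 78, 79}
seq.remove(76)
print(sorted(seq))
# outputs [2, 9, 51, 58, 64, 68, 69, 72, 73, 78, 79]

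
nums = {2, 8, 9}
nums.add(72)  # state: {2, 8, 9, 72}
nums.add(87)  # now {2, 8, 9, 72, 87}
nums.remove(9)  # {2, 8, 72, 87}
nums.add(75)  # {2, 8, 72, 75, 87}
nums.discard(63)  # {2, 8, 72, 75, 87}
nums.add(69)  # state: {2, 8, 69, 72, 75, 87}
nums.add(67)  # {2, 8, 67, 69, 72, 75, 87}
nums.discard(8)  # {2, 67, 69, 72, 75, 87}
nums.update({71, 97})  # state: {2, 67, 69, 71, 72, 75, 87, 97}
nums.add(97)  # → {2, 67, 69, 71, 72, 75, 87, 97}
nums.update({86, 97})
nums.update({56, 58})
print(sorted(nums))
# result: [2, 56, 58, 67, 69, 71, 72, 75, 86, 87, 97]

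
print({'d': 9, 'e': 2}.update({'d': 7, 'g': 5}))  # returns None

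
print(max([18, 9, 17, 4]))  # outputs 18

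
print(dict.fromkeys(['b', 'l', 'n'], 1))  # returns {'b': 1, 'l': 1, 'n': 1}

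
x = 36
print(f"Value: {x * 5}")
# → Value: 180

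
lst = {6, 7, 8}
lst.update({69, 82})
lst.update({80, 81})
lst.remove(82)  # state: {6, 7, 8, 69, 80, 81}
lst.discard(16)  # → {6, 7, 8, 69, 80, 81}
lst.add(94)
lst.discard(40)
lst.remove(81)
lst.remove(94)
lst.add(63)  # {6, 7, 8, 63, 69, 80}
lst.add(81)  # {6, 7, 8, 63, 69, 80, 81}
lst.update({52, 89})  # {6, 7, 8, 52, 63, 69, 80, 81, 89}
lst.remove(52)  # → {6, 7, 8, 63, 69, 80, 81, 89}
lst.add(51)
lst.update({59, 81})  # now {6, 7, 8, 51, 59, 63, 69, 80, 81, 89}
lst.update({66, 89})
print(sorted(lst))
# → [6, 7, 8, 51, 59, 63, 66, 69, 80, 81, 89]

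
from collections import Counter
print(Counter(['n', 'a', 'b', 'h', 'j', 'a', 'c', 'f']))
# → Counter({'a': 2, 'n': 1, 'b': 1, 'h': 1, 'j': 1, 'c': 1, 'f': 1})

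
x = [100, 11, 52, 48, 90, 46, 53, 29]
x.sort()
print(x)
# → [11, 29, 46, 48, 52, 53, 90, 100]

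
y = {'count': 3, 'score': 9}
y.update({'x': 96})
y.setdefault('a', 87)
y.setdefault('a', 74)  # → 87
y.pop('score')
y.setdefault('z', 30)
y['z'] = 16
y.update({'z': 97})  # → {'count': 3, 'x': 96, 'a': 87, 'z': 97}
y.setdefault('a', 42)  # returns 87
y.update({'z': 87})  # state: {'count': 3, 'x': 96, 'a': 87, 'z': 87}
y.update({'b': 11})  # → {'count': 3, 'x': 96, 'a': 87, 'z': 87, 'b': 11}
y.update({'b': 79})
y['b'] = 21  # {'count': 3, 'x': 96, 'a': 87, 'z': 87, 'b': 21}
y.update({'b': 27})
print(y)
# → {'count': 3, 'x': 96, 'a': 87, 'z': 87, 'b': 27}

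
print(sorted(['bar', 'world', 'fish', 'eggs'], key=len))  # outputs ['bar', 'fish', 'eggs', 'world']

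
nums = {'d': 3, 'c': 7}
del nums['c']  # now {'d': 3}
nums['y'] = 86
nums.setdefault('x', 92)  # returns 92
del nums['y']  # {'d': 3, 'x': 92}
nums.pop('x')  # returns 92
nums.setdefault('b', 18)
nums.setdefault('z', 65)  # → 65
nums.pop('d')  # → 3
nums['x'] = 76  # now {'b': 18, 'z': 65, 'x': 76}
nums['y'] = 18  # {'b': 18, 'z': 65, 'x': 76, 'y': 18}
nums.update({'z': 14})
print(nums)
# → {'b': 18, 'z': 14, 'x': 76, 'y': 18}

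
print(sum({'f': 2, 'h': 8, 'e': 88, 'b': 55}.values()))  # 153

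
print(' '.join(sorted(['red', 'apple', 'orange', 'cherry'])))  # apple cherry orange red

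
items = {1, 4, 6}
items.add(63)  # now {1, 4, 6, 63}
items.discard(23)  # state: {1, 4, 6, 63}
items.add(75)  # {1, 4, 6, 63, 75}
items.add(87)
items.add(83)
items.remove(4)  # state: {1, 6, 63, 75, 83, 87}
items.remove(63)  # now {1, 6, 75, 83, 87}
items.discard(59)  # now {1, 6, 75, 83, 87}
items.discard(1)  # {6, 75, 83, 87}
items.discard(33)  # {6, 75, 83, 87}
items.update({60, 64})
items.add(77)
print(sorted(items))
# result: [6, 60, 64, 75, 77, 83, 87]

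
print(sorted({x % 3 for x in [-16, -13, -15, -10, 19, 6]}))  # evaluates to [0, 1, 2]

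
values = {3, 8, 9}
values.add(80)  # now {3, 8, 9, 80}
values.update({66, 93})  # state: {3, 8, 9, 66, 80, 93}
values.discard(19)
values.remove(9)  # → {3, 8, 66, 80, 93}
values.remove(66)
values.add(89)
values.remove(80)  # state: {3, 8, 89, 93}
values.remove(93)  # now {3, 8, 89}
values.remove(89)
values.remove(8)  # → {3}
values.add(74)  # {3, 74}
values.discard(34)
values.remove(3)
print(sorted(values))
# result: [74]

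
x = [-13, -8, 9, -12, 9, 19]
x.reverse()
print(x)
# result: [19, 9, -12, 9, -8, -13]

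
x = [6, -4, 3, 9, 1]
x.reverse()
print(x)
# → [1, 9, 3, -4, 6]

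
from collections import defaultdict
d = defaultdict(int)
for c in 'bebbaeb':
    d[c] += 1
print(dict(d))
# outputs {'b': 4, 'e': 2, 'a': 1}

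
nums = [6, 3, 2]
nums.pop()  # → 2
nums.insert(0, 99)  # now [99, 6, 3]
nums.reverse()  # [3, 6, 99]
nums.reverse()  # [99, 6, 3]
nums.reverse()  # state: [3, 6, 99]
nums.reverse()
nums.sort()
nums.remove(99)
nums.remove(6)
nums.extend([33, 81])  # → [3, 33, 81]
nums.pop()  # 81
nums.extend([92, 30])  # [3, 33, 92, 30]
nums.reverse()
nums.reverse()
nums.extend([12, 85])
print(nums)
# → [3, 33, 92, 30, 12, 85]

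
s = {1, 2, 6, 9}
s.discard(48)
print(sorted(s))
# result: [1, 2, 6, 9]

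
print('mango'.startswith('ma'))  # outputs True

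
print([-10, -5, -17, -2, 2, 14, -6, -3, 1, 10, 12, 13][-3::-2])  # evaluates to [10, -3, 14, -2, -5]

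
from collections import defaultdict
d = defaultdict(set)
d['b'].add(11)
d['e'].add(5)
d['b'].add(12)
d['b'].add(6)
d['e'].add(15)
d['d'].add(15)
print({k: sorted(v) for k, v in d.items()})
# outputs {'b': [6, 11, 12], 'e': [5, 15], 'd': [15]}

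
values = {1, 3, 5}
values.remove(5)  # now {1, 3}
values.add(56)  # {1, 3, 56}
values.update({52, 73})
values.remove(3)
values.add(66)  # {1, 52, 56, 66, 73}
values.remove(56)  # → {1, 52, 66, 73}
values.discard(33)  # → {1, 52, 66, 73}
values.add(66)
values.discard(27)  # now {1, 52, 66, 73}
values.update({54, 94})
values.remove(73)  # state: {1, 52, 54, 66, 94}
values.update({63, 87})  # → {1, 52, 54, 63, 66, 87, 94}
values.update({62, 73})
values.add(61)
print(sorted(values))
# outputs [1, 52, 54, 61, 62, 63, 66, 73, 87, 94]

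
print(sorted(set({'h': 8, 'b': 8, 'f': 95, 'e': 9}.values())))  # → [8, 9, 95]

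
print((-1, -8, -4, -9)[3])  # -9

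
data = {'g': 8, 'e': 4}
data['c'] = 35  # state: {'g': 8, 'e': 4, 'c': 35}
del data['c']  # {'g': 8, 'e': 4}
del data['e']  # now {'g': 8}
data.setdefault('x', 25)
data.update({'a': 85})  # {'g': 8, 'x': 25, 'a': 85}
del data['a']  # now {'g': 8, 'x': 25}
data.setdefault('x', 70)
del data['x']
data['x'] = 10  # {'g': 8, 'x': 10}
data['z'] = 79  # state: {'g': 8, 'x': 10, 'z': 79}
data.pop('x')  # 10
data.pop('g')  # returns 8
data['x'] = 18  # {'z': 79, 'x': 18}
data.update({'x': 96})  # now {'z': 79, 'x': 96}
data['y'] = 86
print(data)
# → {'z': 79, 'x': 96, 'y': 86}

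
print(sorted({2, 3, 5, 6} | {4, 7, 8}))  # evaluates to [2, 3, 4, 5, 6, 7, 8]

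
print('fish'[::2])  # fs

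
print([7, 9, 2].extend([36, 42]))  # None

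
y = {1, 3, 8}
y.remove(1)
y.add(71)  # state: {3, 8, 71}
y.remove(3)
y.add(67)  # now {8, 67, 71}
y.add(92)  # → {8, 67, 71, 92}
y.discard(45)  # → {8, 67, 71, 92}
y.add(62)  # {8, 62, 67, 71, 92}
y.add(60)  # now {8, 60, 62, 67, 71, 92}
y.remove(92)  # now {8, 60, 62, 67, 71}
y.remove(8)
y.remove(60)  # {62, 67, 71}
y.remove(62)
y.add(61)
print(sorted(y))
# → [61, 67, 71]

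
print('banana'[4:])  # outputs na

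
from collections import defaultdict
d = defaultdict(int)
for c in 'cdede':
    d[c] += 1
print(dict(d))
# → {'c': 1, 'd': 2, 'e': 2}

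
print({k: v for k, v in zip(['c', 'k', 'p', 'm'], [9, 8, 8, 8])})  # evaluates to {'c': 9, 'k': 8, 'p': 8, 'm': 8}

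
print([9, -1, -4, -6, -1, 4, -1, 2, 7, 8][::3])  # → [9, -6, -1, 8]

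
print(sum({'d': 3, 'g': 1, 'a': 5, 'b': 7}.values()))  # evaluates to 16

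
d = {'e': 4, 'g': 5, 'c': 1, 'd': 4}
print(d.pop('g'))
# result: 5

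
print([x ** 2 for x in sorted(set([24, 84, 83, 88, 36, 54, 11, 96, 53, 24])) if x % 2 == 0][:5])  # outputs [576, 1296, 2916, 7056, 7744]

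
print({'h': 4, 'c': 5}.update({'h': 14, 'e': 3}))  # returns None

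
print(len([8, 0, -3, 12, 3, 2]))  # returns 6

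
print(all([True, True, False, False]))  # False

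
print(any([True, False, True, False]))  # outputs True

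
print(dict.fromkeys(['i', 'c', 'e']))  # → {'i': None, 'c': None, 'e': None}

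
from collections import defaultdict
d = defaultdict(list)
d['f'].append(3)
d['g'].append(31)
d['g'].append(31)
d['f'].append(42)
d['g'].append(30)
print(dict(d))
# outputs {'f': [3, 42], 'g': [31, 31, 30]}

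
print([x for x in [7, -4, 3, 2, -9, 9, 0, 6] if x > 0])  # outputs [7, 3, 2, 9, 6]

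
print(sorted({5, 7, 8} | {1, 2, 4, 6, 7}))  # [1, 2, 4, 5, 6, 7, 8]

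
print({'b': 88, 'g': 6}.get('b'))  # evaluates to 88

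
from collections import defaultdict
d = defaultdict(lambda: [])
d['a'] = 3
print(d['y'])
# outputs []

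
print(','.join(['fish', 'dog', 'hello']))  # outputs fish,dog,hello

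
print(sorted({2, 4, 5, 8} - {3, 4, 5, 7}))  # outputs [2, 8]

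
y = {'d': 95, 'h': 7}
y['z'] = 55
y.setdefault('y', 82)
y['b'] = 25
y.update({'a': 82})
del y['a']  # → {'d': 95, 'h': 7, 'z': 55, 'y': 82, 'b': 25}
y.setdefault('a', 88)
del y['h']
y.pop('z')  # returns 55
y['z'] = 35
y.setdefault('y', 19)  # 82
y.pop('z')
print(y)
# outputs {'d': 95, 'y': 82, 'b': 25, 'a': 88}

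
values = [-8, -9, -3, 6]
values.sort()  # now [-9, -8, -3, 6]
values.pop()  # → 6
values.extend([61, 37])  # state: [-9, -8, -3, 61, 37]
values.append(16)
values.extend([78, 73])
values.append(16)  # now [-9, -8, -3, 61, 37, 16, 78, 73, 16]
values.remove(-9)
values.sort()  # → [-8, -3, 16, 16, 37, 61, 73, 78]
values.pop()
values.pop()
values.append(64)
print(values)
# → [-8, -3, 16, 16, 37, 61, 64]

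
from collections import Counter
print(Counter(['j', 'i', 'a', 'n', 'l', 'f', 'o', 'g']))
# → Counter({'j': 1, 'i': 1, 'a': 1, 'n': 1, 'l': 1, 'f': 1, 'o': 1, 'g': 1})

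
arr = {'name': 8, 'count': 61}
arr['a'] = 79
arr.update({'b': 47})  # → {'name': 8, 'count': 61, 'a': 79, 'b': 47}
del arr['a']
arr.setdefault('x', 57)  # 57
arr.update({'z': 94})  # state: {'name': 8, 'count': 61, 'b': 47, 'x': 57, 'z': 94}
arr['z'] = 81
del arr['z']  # {'name': 8, 'count': 61, 'b': 47, 'x': 57}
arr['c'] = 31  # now {'name': 8, 'count': 61, 'b': 47, 'x': 57, 'c': 31}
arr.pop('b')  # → 47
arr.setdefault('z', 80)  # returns 80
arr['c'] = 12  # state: {'name': 8, 'count': 61, 'x': 57, 'c': 12, 'z': 80}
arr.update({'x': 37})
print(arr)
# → {'name': 8, 'count': 61, 'x': 37, 'c': 12, 'z': 80}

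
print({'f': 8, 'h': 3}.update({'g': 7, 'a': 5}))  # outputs None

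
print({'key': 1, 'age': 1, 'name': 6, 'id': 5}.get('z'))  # None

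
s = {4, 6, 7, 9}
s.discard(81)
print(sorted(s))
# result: [4, 6, 7, 9]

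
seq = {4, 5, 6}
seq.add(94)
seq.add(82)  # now {4, 5, 6, 82, 94}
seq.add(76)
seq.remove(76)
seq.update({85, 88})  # {4, 5, 6, 82, 85, 88, 94}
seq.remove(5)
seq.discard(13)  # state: {4, 6, 82, 85, 88, 94}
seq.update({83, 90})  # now {4, 6, 82, 83, 85, 88, 90, 94}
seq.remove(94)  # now {4, 6, 82, 83, 85, 88, 90}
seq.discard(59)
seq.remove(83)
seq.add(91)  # {4, 6, 82, 85, 88, 90, 91}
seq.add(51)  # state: {4, 6, 51, 82, 85, 88, 90, 91}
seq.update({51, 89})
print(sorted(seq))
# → [4, 6, 51, 82, 85, 88, 89, 90, 91]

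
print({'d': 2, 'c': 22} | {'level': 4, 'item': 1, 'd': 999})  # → {'d': 999, 'c': 22, 'level': 4, 'item': 1}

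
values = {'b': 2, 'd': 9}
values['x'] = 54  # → {'b': 2, 'd': 9, 'x': 54}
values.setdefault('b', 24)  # 2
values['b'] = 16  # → {'b': 16, 'd': 9, 'x': 54}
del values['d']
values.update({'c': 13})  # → {'b': 16, 'x': 54, 'c': 13}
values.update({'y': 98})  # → {'b': 16, 'x': 54, 'c': 13, 'y': 98}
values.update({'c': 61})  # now {'b': 16, 'x': 54, 'c': 61, 'y': 98}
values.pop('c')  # 61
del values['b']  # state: {'x': 54, 'y': 98}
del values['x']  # {'y': 98}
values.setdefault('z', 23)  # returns 23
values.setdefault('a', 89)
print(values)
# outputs {'y': 98, 'z': 23, 'a': 89}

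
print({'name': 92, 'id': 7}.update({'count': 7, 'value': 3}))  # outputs None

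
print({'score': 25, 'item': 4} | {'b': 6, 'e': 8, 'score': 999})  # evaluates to {'score': 999, 'item': 4, 'b': 6, 'e': 8}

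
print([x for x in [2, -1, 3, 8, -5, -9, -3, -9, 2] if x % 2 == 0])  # [2, 8, 2]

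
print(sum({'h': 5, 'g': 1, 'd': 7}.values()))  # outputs 13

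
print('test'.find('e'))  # 1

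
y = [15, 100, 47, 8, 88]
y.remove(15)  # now [100, 47, 8, 88]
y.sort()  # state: [8, 47, 88, 100]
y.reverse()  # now [100, 88, 47, 8]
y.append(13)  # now [100, 88, 47, 8, 13]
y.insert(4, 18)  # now [100, 88, 47, 8, 18, 13]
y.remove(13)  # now [100, 88, 47, 8, 18]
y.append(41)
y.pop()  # 41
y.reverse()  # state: [18, 8, 47, 88, 100]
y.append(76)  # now [18, 8, 47, 88, 100, 76]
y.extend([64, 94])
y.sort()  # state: [8, 18, 47, 64, 76, 88, 94, 100]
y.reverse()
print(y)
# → [100, 94, 88, 76, 64, 47, 18, 8]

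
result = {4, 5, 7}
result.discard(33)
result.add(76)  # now {4, 5, 7, 76}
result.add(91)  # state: {4, 5, 7, 76, 91}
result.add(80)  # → {4, 5, 7, 76, 80, 91}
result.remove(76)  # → {4, 5, 7, 80, 91}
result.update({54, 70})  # {4, 5, 7, 54, 70, 80, 91}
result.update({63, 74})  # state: {4, 5, 7, 54, 63, 70, 74, 80, 91}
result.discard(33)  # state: {4, 5, 7, 54, 63, 70, 74, 80, 91}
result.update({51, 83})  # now {4, 5, 7, 51, 54, 63, 70, 74, 80, 83, 91}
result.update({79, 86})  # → {4, 5, 7, 51, 54, 63, 70, 74, 79, 80, 83, 86, 91}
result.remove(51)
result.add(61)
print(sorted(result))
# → [4, 5, 7, 54, 61, 63, 70, 74, 79, 80, 83, 86, 91]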